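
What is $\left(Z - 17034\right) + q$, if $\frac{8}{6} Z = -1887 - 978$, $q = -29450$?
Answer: $- \frac{194531}{4} \approx -48633.0$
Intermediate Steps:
$Z = - \frac{8595}{4}$ ($Z = \frac{3 \left(-1887 - 978\right)}{4} = \frac{3}{4} \left(-2865\right) = - \frac{8595}{4} \approx -2148.8$)
$\left(Z - 17034\right) + q = \left(- \frac{8595}{4} - 17034\right) - 29450 = - \frac{76731}{4} - 29450 = - \frac{194531}{4}$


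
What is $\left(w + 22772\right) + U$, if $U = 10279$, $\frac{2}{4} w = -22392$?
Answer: $-11733$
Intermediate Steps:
$w = -44784$ ($w = 2 \left(-22392\right) = -44784$)
$\left(w + 22772\right) + U = \left(-44784 + 22772\right) + 10279 = -22012 + 10279 = -11733$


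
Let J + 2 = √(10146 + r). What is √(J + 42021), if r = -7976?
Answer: √(42019 + √2170) ≈ 205.10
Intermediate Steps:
J = -2 + √2170 (J = -2 + √(10146 - 7976) = -2 + √2170 ≈ 44.583)
√(J + 42021) = √((-2 + √2170) + 42021) = √(42019 + √2170)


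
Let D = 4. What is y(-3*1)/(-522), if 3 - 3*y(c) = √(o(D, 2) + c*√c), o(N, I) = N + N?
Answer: -1/522 + √(8 - 3*I*√3)/1566 ≈ -2.467e-5 - 0.00056023*I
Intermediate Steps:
o(N, I) = 2*N
y(c) = 1 - √(8 + c^(3/2))/3 (y(c) = 1 - √(2*4 + c*√c)/3 = 1 - √(8 + c^(3/2))/3)
y(-3*1)/(-522) = (1 - √(8 + (-3*1)^(3/2))/3)/(-522) = (1 - √(8 + (-3)^(3/2))/3)*(-1/522) = (1 - √(8 - 3*I*√3)/3)*(-1/522) = -1/522 + √(8 - 3*I*√3)/1566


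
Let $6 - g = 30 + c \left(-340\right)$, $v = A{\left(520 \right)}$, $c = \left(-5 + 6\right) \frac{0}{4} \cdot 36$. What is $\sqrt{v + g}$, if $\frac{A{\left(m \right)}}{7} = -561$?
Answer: $3 i \sqrt{439} \approx 62.857 i$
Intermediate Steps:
$A{\left(m \right)} = -3927$ ($A{\left(m \right)} = 7 \left(-561\right) = -3927$)
$c = 0$ ($c = 1 \cdot 0 \cdot \frac{1}{4} \cdot 36 = 1 \cdot 0 \cdot 36 = 0 \cdot 36 = 0$)
$v = -3927$
$g = -24$ ($g = 6 - \left(30 + 0 \left(-340\right)\right) = 6 - \left(30 + 0\right) = 6 - 30 = -24$)
$\sqrt{v + g} = \sqrt{-3927 - 24} = \sqrt{-3951} = 3 i \sqrt{439}$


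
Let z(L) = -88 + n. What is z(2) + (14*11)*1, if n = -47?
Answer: 19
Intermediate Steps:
z(L) = -135 (z(L) = -88 - 47 = -135)
z(2) + (14*11)*1 = -135 + (14*11)*1 = -135 + 154*1 = -135 + 154 = 19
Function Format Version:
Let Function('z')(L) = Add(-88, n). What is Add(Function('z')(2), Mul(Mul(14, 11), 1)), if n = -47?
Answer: 19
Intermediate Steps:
Function('z')(L) = -135 (Function('z')(L) = Add(-88, -47) = -135)
Add(Function('z')(2), Mul(Mul(14, 11), 1)) = Add(-135, Mul(Mul(14, 11), 1)) = Add(-135, Mul(154, 1)) = Add(-135, 154) = 19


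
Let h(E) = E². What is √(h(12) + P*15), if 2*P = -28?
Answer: I*√66 ≈ 8.124*I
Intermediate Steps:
P = -14 (P = (½)*(-28) = -14)
√(h(12) + P*15) = √(12² - 14*15) = √(144 - 210) = √(-66) = I*√66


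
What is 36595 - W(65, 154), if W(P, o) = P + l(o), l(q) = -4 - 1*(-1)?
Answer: 36533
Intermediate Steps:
l(q) = -3 (l(q) = -4 + 1 = -3)
W(P, o) = -3 + P (W(P, o) = P - 3 = -3 + P)
36595 - W(65, 154) = 36595 - (-3 + 65) = 36595 - 1*62 = 36595 - 62 = 36533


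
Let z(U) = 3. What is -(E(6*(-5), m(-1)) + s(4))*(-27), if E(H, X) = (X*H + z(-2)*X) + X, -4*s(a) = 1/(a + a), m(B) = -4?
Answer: 89829/32 ≈ 2807.2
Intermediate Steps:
s(a) = -1/(8*a) (s(a) = -1/(4*(a + a)) = -1/(2*a)/4 = -1/(8*a))
E(H, X) = 4*X + H*X (E(H, X) = (X*H + 3*X) + X = (H*X + 3*X) + X = (3*X + H*X) + X = 4*X + H*X)
-(E(6*(-5), m(-1)) + s(4))*(-27) = -(-4*(4 + 6*(-5)) - ⅛/4)*(-27) = -(-4*(4 - 30) - ⅛*¼)*(-27) = -(-4*(-26) - 1/32)*(-27) = -(104 - 1/32)*(-27) = -3327*(-27)/32 = -1*(-89829/32) = 89829/32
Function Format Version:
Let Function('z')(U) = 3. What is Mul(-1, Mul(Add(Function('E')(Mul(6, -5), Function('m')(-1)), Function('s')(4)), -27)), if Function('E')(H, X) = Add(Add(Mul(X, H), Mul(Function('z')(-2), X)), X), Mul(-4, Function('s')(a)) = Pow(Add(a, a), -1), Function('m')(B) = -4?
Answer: Rational(89829, 32) ≈ 2807.2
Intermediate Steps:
Function('s')(a) = Mul(Rational(-1, 8), Pow(a, -1)) (Function('s')(a) = Mul(Rational(-1, 4), Pow(Add(a, a), -1)) = Mul(Rational(-1, 4), Pow(Mul(2, a), -1)) = Mul(Rational(-1, 4), Mul(Rational(1, 2), Pow(a, -1))) = Mul(Rational(-1, 8), Pow(a, -1)))
Function('E')(H, X) = Add(Mul(4, X), Mul(H, X)) (Function('E')(H, X) = Add(Add(Mul(X, H), Mul(3, X)), X) = Add(Add(Mul(H, X), Mul(3, X)), X) = Add(Add(Mul(3, X), Mul(H, X)), X) = Add(Mul(4, X), Mul(H, X)))
Mul(-1, Mul(Add(Function('E')(Mul(6, -5), Function('m')(-1)), Function('s')(4)), -27)) = Mul(-1, Mul(Add(Mul(-4, Add(4, Mul(6, -5))), Mul(Rational(-1, 8), Pow(4, -1))), -27)) = Mul(-1, Mul(Add(Mul(-4, Add(4, -30)), Mul(Rational(-1, 8), Rational(1, 4))), -27)) = Mul(-1, Mul(Add(Mul(-4, -26), Rational(-1, 32)), -27)) = Mul(-1, Mul(Add(104, Rational(-1, 32)), -27)) = Mul(-1, Mul(Rational(3327, 32), -27)) = Mul(-1, Rational(-89829, 32)) = Rational(89829, 32)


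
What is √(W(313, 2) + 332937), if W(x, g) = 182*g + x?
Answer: √333614 ≈ 577.59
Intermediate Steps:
W(x, g) = x + 182*g
√(W(313, 2) + 332937) = √((313 + 182*2) + 332937) = √((313 + 364) + 332937) = √(677 + 332937) = √333614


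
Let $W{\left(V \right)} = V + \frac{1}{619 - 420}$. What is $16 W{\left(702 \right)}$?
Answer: $\frac{2235184}{199} \approx 11232.0$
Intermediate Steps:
$W{\left(V \right)} = \frac{1}{199} + V$ ($W{\left(V \right)} = V + \frac{1}{199} = \frac{1}{199} + V$)
$16 W{\left(702 \right)} = 16 \left(\frac{1}{199} + 702\right) = 16 \cdot \frac{139699}{199} = \frac{2235184}{199}$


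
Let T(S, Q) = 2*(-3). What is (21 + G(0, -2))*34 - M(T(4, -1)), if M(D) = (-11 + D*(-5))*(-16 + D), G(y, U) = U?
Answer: 1064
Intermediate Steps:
T(S, Q) = -6
M(D) = (-16 + D)*(-11 - 5*D) (M(D) = (-11 - 5*D)*(-16 + D) = (-16 + D)*(-11 - 5*D))
(21 + G(0, -2))*34 - M(T(4, -1)) = (21 - 2)*34 - (176 - 5*(-6)² + 69*(-6)) = 19*34 - (176 - 5*36 - 414) = 646 - (176 - 180 - 414) = 646 - 1*(-418) = 646 + 418 = 1064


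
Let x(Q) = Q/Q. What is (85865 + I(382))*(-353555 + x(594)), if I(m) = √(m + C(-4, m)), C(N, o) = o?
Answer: -30357914210 - 707108*√191 ≈ -3.0368e+10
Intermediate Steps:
I(m) = √2*√m (I(m) = √(m + m) = √(2*m) = √2*√m)
x(Q) = 1
(85865 + I(382))*(-353555 + x(594)) = (85865 + √2*√382)*(-353555 + 1) = (85865 + 2*√191)*(-353554) = -30357914210 - 707108*√191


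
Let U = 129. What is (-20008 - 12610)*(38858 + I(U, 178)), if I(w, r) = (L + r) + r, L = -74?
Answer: -1276668520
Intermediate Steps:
I(w, r) = -74 + 2*r (I(w, r) = (-74 + r) + r = -74 + 2*r)
(-20008 - 12610)*(38858 + I(U, 178)) = (-20008 - 12610)*(38858 + (-74 + 2*178)) = -32618*(38858 + (-74 + 356)) = -32618*(38858 + 282) = -32618*39140 = -1276668520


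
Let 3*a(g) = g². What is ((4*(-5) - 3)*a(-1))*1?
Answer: -23/3 ≈ -7.6667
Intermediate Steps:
a(g) = g²/3
((4*(-5) - 3)*a(-1))*1 = ((4*(-5) - 3)*((⅓)*(-1)²))*1 = ((-20 - 3)*((⅓)*1))*1 = -23*⅓*1 = -23/3*1 = -23/3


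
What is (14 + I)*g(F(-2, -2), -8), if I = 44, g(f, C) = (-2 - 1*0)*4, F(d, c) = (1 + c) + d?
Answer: -464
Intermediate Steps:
F(d, c) = 1 + c + d
g(f, C) = -8 (g(f, C) = (-2 + 0)*4 = -2*4 = -8)
(14 + I)*g(F(-2, -2), -8) = (14 + 44)*(-8) = 58*(-8) = -464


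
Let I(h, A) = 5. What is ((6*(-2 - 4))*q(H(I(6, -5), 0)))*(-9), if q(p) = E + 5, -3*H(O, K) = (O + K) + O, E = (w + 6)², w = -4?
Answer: 2916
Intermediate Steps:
E = 4 (E = (-4 + 6)² = 2² = 4)
H(O, K) = -2*O/3 - K/3 (H(O, K) = -((O + K) + O)/3 = -((K + O) + O)/3 = -(K + 2*O)/3 = -2*O/3 - K/3)
q(p) = 9 (q(p) = 4 + 5 = 9)
((6*(-2 - 4))*q(H(I(6, -5), 0)))*(-9) = ((6*(-2 - 4))*9)*(-9) = ((6*(-6))*9)*(-9) = -36*9*(-9) = -324*(-9) = 2916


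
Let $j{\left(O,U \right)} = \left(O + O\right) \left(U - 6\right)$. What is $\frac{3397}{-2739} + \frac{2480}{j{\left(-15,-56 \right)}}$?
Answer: $\frac{85}{913} \approx 0.0931$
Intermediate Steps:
$j{\left(O,U \right)} = 2 O \left(-6 + U\right)$
$\frac{3397}{-2739} + \frac{2480}{j{\left(-15,-56 \right)}} = \frac{3397}{-2739} + \frac{2480}{2 \left(-15\right) \left(-6 - 56\right)} = 3397 \left(- \frac{1}{2739}\right) + \frac{2480}{2 \left(-15\right) \left(-62\right)} = - \frac{3397}{2739} + \frac{2480}{1860} = - \frac{3397}{2739} + 2480 \cdot \frac{1}{1860} = - \frac{3397}{2739} + \frac{4}{3} = \frac{85}{913}$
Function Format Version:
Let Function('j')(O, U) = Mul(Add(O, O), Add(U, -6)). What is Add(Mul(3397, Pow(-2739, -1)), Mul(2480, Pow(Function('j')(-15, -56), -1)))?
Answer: Rational(85, 913) ≈ 0.093100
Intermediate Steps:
Function('j')(O, U) = Mul(2, O, Add(-6, U)) (Function('j')(O, U) = Mul(Mul(2, O), Add(-6, U)) = Mul(2, O, Add(-6, U)))
Add(Mul(3397, Pow(-2739, -1)), Mul(2480, Pow(Function('j')(-15, -56), -1))) = Add(Mul(3397, Pow(-2739, -1)), Mul(2480, Pow(Mul(2, -15, Add(-6, -56)), -1))) = Add(Mul(3397, Rational(-1, 2739)), Mul(2480, Pow(Mul(2, -15, -62), -1))) = Add(Rational(-3397, 2739), Mul(2480, Pow(1860, -1))) = Add(Rational(-3397, 2739), Mul(2480, Rational(1, 1860))) = Add(Rational(-3397, 2739), Rational(4, 3)) = Rational(85, 913)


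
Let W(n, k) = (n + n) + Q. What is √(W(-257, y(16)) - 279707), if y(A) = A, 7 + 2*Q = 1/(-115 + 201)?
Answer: I*√2072540359/86 ≈ 529.36*I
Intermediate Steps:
Q = -601/172 (Q = -7/2 + 1/(2*(-115 + 201)) = -7/2 + (½)/86 = -7/2 + (½)*(1/86) = -7/2 + 1/172 = -601/172 ≈ -3.4942)
W(n, k) = -601/172 + 2*n (W(n, k) = (n + n) - 601/172 = 2*n - 601/172 = -601/172 + 2*n)
√(W(-257, y(16)) - 279707) = √((-601/172 + 2*(-257)) - 279707) = √((-601/172 - 514) - 279707) = √(-89009/172 - 279707) = √(-48198613/172) = I*√2072540359/86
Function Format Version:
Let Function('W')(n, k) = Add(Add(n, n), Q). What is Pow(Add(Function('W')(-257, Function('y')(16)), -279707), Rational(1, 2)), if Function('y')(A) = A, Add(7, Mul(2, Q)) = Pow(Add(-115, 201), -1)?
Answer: Mul(Rational(1, 86), I, Pow(2072540359, Rational(1, 2))) ≈ Mul(529.36, I)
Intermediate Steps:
Q = Rational(-601, 172) (Q = Add(Rational(-7, 2), Mul(Rational(1, 2), Pow(Add(-115, 201), -1))) = Add(Rational(-7, 2), Mul(Rational(1, 2), Pow(86, -1))) = Add(Rational(-7, 2), Mul(Rational(1, 2), Rational(1, 86))) = Add(Rational(-7, 2), Rational(1, 172)) = Rational(-601, 172) ≈ -3.4942)
Function('W')(n, k) = Add(Rational(-601, 172), Mul(2, n)) (Function('W')(n, k) = Add(Add(n, n), Rational(-601, 172)) = Add(Mul(2, n), Rational(-601, 172)) = Add(Rational(-601, 172), Mul(2, n)))
Pow(Add(Function('W')(-257, Function('y')(16)), -279707), Rational(1, 2)) = Pow(Add(Add(Rational(-601, 172), Mul(2, -257)), -279707), Rational(1, 2)) = Pow(Add(Add(Rational(-601, 172), -514), -279707), Rational(1, 2)) = Pow(Add(Rational(-89009, 172), -279707), Rational(1, 2)) = Pow(Rational(-48198613, 172), Rational(1, 2)) = Mul(Rational(1, 86), I, Pow(2072540359, Rational(1, 2)))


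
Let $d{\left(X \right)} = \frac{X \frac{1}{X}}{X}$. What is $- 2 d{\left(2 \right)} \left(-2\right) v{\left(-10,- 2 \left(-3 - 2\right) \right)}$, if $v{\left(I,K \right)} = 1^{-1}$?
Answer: $2$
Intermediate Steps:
$d{\left(X \right)} = \frac{1}{X}$ ($d{\left(X \right)} = 1 \frac{1}{X} = \frac{1}{X}$)
$v{\left(I,K \right)} = 1$
$- 2 d{\left(2 \right)} \left(-2\right) v{\left(-10,- 2 \left(-3 - 2\right) \right)} = - \frac{2}{2} \left(-2\right) 1 = \left(-2\right) \frac{1}{2} \left(-2\right) 1 = \left(-1\right) \left(-2\right) 1 = 2 \cdot 1 = 2$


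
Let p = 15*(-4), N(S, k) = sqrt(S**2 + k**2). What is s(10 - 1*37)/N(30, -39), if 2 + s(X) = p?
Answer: -62*sqrt(269)/807 ≈ -1.2601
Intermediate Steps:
p = -60
s(X) = -62 (s(X) = -2 - 60 = -62)
s(10 - 1*37)/N(30, -39) = -62/sqrt(30**2 + (-39)**2) = -62/sqrt(900 + 1521) = -62*sqrt(269)/807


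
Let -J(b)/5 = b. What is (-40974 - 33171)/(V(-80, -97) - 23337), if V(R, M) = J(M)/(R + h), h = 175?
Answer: 1408755/443306 ≈ 3.1778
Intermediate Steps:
J(b) = -5*b
V(R, M) = -5*M/(175 + R) (V(R, M) = (-5*M)/(R + 175) = (-5*M)/(175 + R) = -5*M/(175 + R))
(-40974 - 33171)/(V(-80, -97) - 23337) = (-40974 - 33171)/(-5*(-97)/(175 - 80) - 23337) = -74145/(-5*(-97)/95 - 23337) = -74145/(-5*(-97)*1/95 - 23337) = -74145/(97/19 - 23337) = -74145/(-443306/19) = -74145*(-19/443306) = 1408755/443306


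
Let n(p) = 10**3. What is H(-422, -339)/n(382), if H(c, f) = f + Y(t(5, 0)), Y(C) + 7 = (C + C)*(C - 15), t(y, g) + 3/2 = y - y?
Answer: -593/2000 ≈ -0.29650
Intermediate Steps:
t(y, g) = -3/2 (t(y, g) = -3/2 + (y - y) = -3/2 + 0 = -3/2)
Y(C) = -7 + 2*C*(-15 + C) (Y(C) = -7 + (C + C)*(C - 15) = -7 + (2*C)*(-15 + C) = -7 + 2*C*(-15 + C))
n(p) = 1000
H(c, f) = 85/2 + f (H(c, f) = f + (-7 - 30*(-3/2) + 2*(-3/2)**2) = f + (-7 + 45 + 2*(9/4)) = f + (-7 + 45 + 9/2) = f + 85/2 = 85/2 + f)
H(-422, -339)/n(382) = (85/2 - 339)/1000 = -593/2*1/1000 = -593/2000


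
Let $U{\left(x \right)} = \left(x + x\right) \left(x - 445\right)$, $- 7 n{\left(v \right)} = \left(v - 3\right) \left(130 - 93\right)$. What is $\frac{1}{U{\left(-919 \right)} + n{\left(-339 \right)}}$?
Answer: $\frac{7}{17561878} \approx 3.9859 \cdot 10^{-7}$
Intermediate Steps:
$n{\left(v \right)} = \frac{111}{7} - \frac{37 v}{7}$ ($n{\left(v \right)} = - \frac{\left(v - 3\right) \left(130 - 93\right)}{7} = - \frac{\left(-3 + v\right) 37}{7} = - \frac{-111 + 37 v}{7} = \frac{111}{7} - \frac{37 v}{7}$)
$U{\left(x \right)} = 2 x \left(-445 + x\right)$
$\frac{1}{U{\left(-919 \right)} + n{\left(-339 \right)}} = \frac{1}{2 \left(-919\right) \left(-445 - 919\right) + \left(\frac{111}{7} - - \frac{12543}{7}\right)} = \frac{1}{2 \left(-919\right) \left(-1364\right) + \left(\frac{111}{7} + \frac{12543}{7}\right)} = \frac{1}{2507032 + \frac{12654}{7}} = \frac{1}{\frac{17561878}{7}} = \frac{7}{17561878}$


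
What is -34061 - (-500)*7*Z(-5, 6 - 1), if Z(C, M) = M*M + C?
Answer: 35939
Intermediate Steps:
Z(C, M) = C + M**2 (Z(C, M) = M**2 + C = C + M**2)
-34061 - (-500)*7*Z(-5, 6 - 1) = -34061 - (-500)*7*(-5 + (6 - 1)**2) = -34061 - (-500)*7*(-5 + 5**2) = -34061 - (-500)*7*(-5 + 25) = -34061 - (-500)*7*20 = -34061 - (-500)*140 = -34061 - 1*(-70000) = -34061 + 70000 = 35939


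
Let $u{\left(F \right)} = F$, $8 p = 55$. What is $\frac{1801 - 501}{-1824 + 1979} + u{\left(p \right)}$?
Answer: $\frac{3785}{248} \approx 15.262$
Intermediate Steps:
$p = \frac{55}{8}$ ($p = \frac{1}{8} \cdot 55 = \frac{55}{8} \approx 6.875$)
$\frac{1801 - 501}{-1824 + 1979} + u{\left(p \right)} = \frac{1801 - 501}{-1824 + 1979} + \frac{55}{8} = \frac{1300}{155} + \frac{55}{8} = 1300 \cdot \frac{1}{155} + \frac{55}{8} = \frac{260}{31} + \frac{55}{8} = \frac{3785}{248}$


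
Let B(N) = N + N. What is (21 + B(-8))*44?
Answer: 220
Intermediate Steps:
B(N) = 2*N
(21 + B(-8))*44 = (21 + 2*(-8))*44 = (21 - 16)*44 = 5*44 = 220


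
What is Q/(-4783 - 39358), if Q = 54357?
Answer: -54357/44141 ≈ -1.2314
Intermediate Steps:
Q/(-4783 - 39358) = 54357/(-4783 - 39358) = 54357/(-44141) = 54357*(-1/44141) = -54357/44141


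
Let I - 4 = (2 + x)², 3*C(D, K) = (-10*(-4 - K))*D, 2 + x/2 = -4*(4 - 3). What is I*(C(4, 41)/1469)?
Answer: 4800/113 ≈ 42.478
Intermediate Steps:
x = -12 (x = -4 + 2*(-4*(4 - 3)) = -4 + 2*(-4*1) = -4 + 2*(-4) = -4 - 8 = -12)
C(D, K) = D*(40 + 10*K)/3 (C(D, K) = ((-10*(-4 - K))*D)/3 = ((40 + 10*K)*D)/3 = (D*(40 + 10*K))/3 = D*(40 + 10*K)/3)
I = 104 (I = 4 + (2 - 12)² = 4 + (-10)² = 4 + 100 = 104)
I*(C(4, 41)/1469) = 104*(((10/3)*4*(4 + 41))/1469) = 104*(((10/3)*4*45)*(1/1469)) = 104*(600*(1/1469)) = 104*(600/1469) = 4800/113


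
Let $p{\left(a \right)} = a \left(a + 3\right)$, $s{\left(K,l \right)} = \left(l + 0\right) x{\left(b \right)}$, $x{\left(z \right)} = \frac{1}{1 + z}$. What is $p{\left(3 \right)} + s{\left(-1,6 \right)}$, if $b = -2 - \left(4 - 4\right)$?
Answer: $12$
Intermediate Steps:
$b = -2$ ($b = -2 - 0 = -2 + 0 = -2$)
$s{\left(K,l \right)} = - l$ ($s{\left(K,l \right)} = \frac{l + 0}{1 - 2} = \frac{l}{-1} = l \left(-1\right) = - l$)
$p{\left(a \right)} = a \left(3 + a\right)$
$p{\left(3 \right)} + s{\left(-1,6 \right)} = 3 \left(3 + 3\right) - 6 = 3 \cdot 6 - 6 = 18 - 6 = 12$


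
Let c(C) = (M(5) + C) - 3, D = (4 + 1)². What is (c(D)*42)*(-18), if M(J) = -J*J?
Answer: 2268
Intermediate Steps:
D = 25 (D = 5² = 25)
M(J) = -J²
c(C) = -28 + C (c(C) = (-1*5² + C) - 3 = (-1*25 + C) - 3 = (-25 + C) - 3 = -28 + C)
(c(D)*42)*(-18) = ((-28 + 25)*42)*(-18) = -3*42*(-18) = -126*(-18) = 2268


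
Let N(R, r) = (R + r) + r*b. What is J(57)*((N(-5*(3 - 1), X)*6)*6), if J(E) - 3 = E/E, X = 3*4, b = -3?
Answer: -4896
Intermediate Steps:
X = 12
N(R, r) = R - 2*r (N(R, r) = (R + r) + r*(-3) = (R + r) - 3*r = R - 2*r)
J(E) = 4 (J(E) = 3 + E/E = 3 + 1 = 4)
J(57)*((N(-5*(3 - 1), X)*6)*6) = 4*(((-5*(3 - 1) - 2*12)*6)*6) = 4*(((-5*2 - 24)*6)*6) = 4*(((-10 - 24)*6)*6) = 4*(-34*6*6) = 4*(-204*6) = 4*(-1224) = -4896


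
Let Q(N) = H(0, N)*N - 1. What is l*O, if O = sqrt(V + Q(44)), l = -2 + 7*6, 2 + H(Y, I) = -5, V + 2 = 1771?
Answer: 80*sqrt(365) ≈ 1528.4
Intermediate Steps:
V = 1769 (V = -2 + 1771 = 1769)
H(Y, I) = -7 (H(Y, I) = -2 - 5 = -7)
Q(N) = -1 - 7*N (Q(N) = -7*N - 1 = -1 - 7*N)
l = 40 (l = -2 + 42 = 40)
O = 2*sqrt(365) (O = sqrt(1769 + (-1 - 7*44)) = sqrt(1769 + (-1 - 308)) = sqrt(1769 - 309) = sqrt(1460) = 2*sqrt(365) ≈ 38.210)
l*O = 40*(2*sqrt(365)) = 80*sqrt(365)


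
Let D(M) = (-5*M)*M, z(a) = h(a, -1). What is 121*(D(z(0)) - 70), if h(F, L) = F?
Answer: -8470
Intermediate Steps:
z(a) = a
D(M) = -5*M²
121*(D(z(0)) - 70) = 121*(-5*0² - 70) = 121*(-5*0 - 70) = 121*(0 - 70) = 121*(-70) = -8470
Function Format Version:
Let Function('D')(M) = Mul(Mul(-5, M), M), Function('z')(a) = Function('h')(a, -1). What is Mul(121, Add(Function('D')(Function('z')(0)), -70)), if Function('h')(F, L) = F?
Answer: -8470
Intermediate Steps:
Function('z')(a) = a
Function('D')(M) = Mul(-5, Pow(M, 2))
Mul(121, Add(Function('D')(Function('z')(0)), -70)) = Mul(121, Add(Mul(-5, Pow(0, 2)), -70)) = Mul(121, Add(Mul(-5, 0), -70)) = Mul(121, Add(0, -70)) = Mul(121, -70) = -8470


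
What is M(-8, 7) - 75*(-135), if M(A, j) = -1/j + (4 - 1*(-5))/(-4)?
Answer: 283433/28 ≈ 10123.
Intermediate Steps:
M(A, j) = -9/4 - 1/j (M(A, j) = -1/j + (4 + 5)*(-¼) = -1/j + 9*(-¼) = -1/j - 9/4 = -9/4 - 1/j)
M(-8, 7) - 75*(-135) = (-9/4 - 1/7) - 75*(-135) = (-9/4 - 1*⅐) + 10125 = (-9/4 - ⅐) + 10125 = -67/28 + 10125 = 283433/28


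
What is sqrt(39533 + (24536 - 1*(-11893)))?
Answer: sqrt(75962) ≈ 275.61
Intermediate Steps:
sqrt(39533 + (24536 - 1*(-11893))) = sqrt(39533 + (24536 + 11893)) = sqrt(39533 + 36429) = sqrt(75962)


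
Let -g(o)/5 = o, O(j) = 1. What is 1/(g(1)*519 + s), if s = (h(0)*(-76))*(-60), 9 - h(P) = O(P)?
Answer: 1/33885 ≈ 2.9512e-5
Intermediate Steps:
g(o) = -5*o
h(P) = 8 (h(P) = 9 - 1*1 = 9 - 1 = 8)
s = 36480 (s = (8*(-76))*(-60) = -608*(-60) = 36480)
1/(g(1)*519 + s) = 1/(-5*1*519 + 36480) = 1/(-5*519 + 36480) = 1/(-2595 + 36480) = 1/33885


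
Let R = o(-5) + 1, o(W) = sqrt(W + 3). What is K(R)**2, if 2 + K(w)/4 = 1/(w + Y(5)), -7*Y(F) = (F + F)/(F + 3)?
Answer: 64*(504*sqrt(2) + 1487*I)/(1039*I + 1288*sqrt(2)) ≈ 41.381 + 28.643*I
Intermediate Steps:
o(W) = sqrt(3 + W)
Y(F) = -2*F/(7*(3 + F)) (Y(F) = -(F + F)/(7*(F + 3)) = -2*F/(7*(3 + F)))
R = 1 + I*sqrt(2) (R = sqrt(3 - 5) + 1 = sqrt(-2) + 1 = I*sqrt(2) + 1 = 1 + I*sqrt(2) ≈ 1.0 + 1.4142*I)
K(w) = -8 + 4/(-5/28 + w) (K(w) = -8 + 4/(w - 2*5/(21 + 7*5)) = -8 + 4/(w - 2*5/(21 + 35)) = -8 + 4/(w - 2*5/56) = -8 + 4/(w - 2*5*1/56) = -8 + 4/(w - 5/28) = -8 + 4/(-5/28 + w))
K(R)**2 = (8*(19 - 28*(1 + I*sqrt(2)))/(-5 + 28*(1 + I*sqrt(2))))**2 = (8*(19 + (-28 - 28*I*sqrt(2)))/(-5 + (28 + 28*I*sqrt(2))))**2 = (8*(-9 - 28*I*sqrt(2))/(23 + 28*I*sqrt(2)))**2 = 64*(-9 - 28*I*sqrt(2))**2/(23 + 28*I*sqrt(2))**2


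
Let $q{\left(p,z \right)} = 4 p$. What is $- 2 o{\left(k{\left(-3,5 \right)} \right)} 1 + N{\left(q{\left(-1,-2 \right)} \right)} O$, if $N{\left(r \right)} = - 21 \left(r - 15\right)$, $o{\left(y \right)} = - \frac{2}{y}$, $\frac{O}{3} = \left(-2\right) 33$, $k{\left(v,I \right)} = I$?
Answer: $- \frac{395006}{5} \approx -79001.0$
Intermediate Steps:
$O = -198$ ($O = 3 \left(\left(-2\right) 33\right) = 3 \left(-66\right) = -198$)
$N{\left(r \right)} = 315 - 21 r$ ($N{\left(r \right)} = - 21 \left(-15 + r\right) = 315 - 21 r$)
$- 2 o{\left(k{\left(-3,5 \right)} \right)} 1 + N{\left(q{\left(-1,-2 \right)} \right)} O = - 2 \left(- \frac{2}{5}\right) 1 + \left(315 - 21 \cdot 4 \left(-1\right)\right) \left(-198\right) = - 2 \left(\left(-2\right) \frac{1}{5}\right) 1 + \left(315 - -84\right) \left(-198\right) = \left(-2\right) \left(- \frac{2}{5}\right) 1 + \left(315 + 84\right) \left(-198\right) = \frac{4}{5} \cdot 1 + 399 \left(-198\right) = \frac{4}{5} - 79002 = - \frac{395006}{5}$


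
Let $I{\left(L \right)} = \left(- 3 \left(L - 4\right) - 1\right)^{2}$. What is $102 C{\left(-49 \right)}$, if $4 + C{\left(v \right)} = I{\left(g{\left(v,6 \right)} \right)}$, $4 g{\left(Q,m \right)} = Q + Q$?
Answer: $\frac{1455795}{2} \approx 7.279 \cdot 10^{5}$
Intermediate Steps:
$g{\left(Q,m \right)} = \frac{Q}{2}$ ($g{\left(Q,m \right)} = \frac{Q + Q}{4} = \frac{2 Q}{4} = \frac{Q}{2}$)
$I{\left(L \right)} = \left(11 - 3 L\right)^{2}$ ($I{\left(L \right)} = \left(- 3 \left(-4 + L\right) - 1\right)^{2} = \left(\left(12 - 3 L\right) - 1\right)^{2} = \left(11 - 3 L\right)^{2}$)
$C{\left(v \right)} = -4 + \left(-11 + \frac{3 v}{2}\right)^{2}$ ($C{\left(v \right)} = -4 + \left(-11 + 3 \frac{v}{2}\right)^{2} = -4 + \left(-11 + \frac{3 v}{2}\right)^{2}$)
$102 C{\left(-49 \right)} = 102 \left(-4 + \frac{\left(-22 + 3 \left(-49\right)\right)^{2}}{4}\right) = 102 \left(-4 + \frac{\left(-22 - 147\right)^{2}}{4}\right) = 102 \left(-4 + \frac{\left(-169\right)^{2}}{4}\right) = 102 \left(-4 + \frac{1}{4} \cdot 28561\right) = 102 \left(-4 + \frac{28561}{4}\right) = 102 \cdot \frac{28545}{4} = \frac{1455795}{2}$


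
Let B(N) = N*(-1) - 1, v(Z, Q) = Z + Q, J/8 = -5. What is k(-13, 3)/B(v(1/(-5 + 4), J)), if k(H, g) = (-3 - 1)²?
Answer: ⅖ ≈ 0.40000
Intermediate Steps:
k(H, g) = 16 (k(H, g) = (-4)² = 16)
J = -40 (J = 8*(-5) = -40)
v(Z, Q) = Q + Z
B(N) = -1 - N (B(N) = -N - 1 = -1 - N)
k(-13, 3)/B(v(1/(-5 + 4), J)) = 16/(-1 - (-40 + 1/(-5 + 4))) = 16/(-1 - (-40 + 1/(-1))) = 16/(-1 - (-40 - 1)) = 16/(-1 - 1*(-41)) = 16/(-1 + 41) = 16/40 = 16*(1/40) = ⅖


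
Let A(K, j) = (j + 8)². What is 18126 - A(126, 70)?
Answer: 12042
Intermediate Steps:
A(K, j) = (8 + j)²
18126 - A(126, 70) = 18126 - (8 + 70)² = 18126 - 1*78² = 18126 - 1*6084 = 18126 - 6084 = 12042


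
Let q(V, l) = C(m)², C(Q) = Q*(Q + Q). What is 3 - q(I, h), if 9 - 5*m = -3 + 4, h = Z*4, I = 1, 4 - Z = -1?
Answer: -14509/625 ≈ -23.214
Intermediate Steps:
Z = 5 (Z = 4 - 1*(-1) = 4 + 1 = 5)
h = 20 (h = 5*4 = 20)
m = 8/5 (m = 9/5 - (-3 + 4)/5 = 9/5 - ⅕*1 = 9/5 - ⅕ = 8/5 ≈ 1.6000)
C(Q) = 2*Q² (C(Q) = Q*(2*Q) = 2*Q²)
q(V, l) = 16384/625 (q(V, l) = (2*(8/5)²)² = (2*(64/25))² = (128/25)² = 16384/625)
3 - q(I, h) = 3 - 1*16384/625 = 3 - 16384/625 = -14509/625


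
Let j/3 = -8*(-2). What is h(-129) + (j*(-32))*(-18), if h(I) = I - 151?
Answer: 27368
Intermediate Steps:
j = 48 (j = 3*(-8*(-2)) = 3*16 = 48)
h(I) = -151 + I
h(-129) + (j*(-32))*(-18) = (-151 - 129) + (48*(-32))*(-18) = -280 - 1536*(-18) = -280 + 27648 = 27368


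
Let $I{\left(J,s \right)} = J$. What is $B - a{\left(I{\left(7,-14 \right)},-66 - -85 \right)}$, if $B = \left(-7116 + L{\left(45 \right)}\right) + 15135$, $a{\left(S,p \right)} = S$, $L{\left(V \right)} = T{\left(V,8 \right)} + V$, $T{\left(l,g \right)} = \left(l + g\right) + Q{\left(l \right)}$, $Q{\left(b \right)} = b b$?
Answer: $10135$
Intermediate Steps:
$Q{\left(b \right)} = b^{2}$
$T{\left(l,g \right)} = g + l + l^{2}$ ($T{\left(l,g \right)} = \left(l + g\right) + l^{2} = \left(g + l\right) + l^{2} = g + l + l^{2}$)
$L{\left(V \right)} = 8 + V^{2} + 2 V$ ($L{\left(V \right)} = \left(8 + V + V^{2}\right) + V = 8 + V^{2} + 2 V$)
$B = 10142$ ($B = \left(-7116 + \left(8 + 45^{2} + 2 \cdot 45\right)\right) + 15135 = \left(-7116 + \left(8 + 2025 + 90\right)\right) + 15135 = \left(-7116 + 2123\right) + 15135 = -4993 + 15135 = 10142$)
$B - a{\left(I{\left(7,-14 \right)},-66 - -85 \right)} = 10142 - 7 = 10135$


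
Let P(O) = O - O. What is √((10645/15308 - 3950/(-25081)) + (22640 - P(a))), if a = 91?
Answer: √834371372226629129655/191969974 ≈ 150.47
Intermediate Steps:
P(O) = 0
√((10645/15308 - 3950/(-25081)) + (22640 - P(a))) = √((10645/15308 - 3950/(-25081)) + (22640 - 1*0)) = √((10645*(1/15308) - 3950*(-1/25081)) + (22640 + 0)) = √((10645/15308 + 3950/25081) + 22640) = √(327453845/383939948 + 22640) = √(8692727876565/383939948) = √834371372226629129655/191969974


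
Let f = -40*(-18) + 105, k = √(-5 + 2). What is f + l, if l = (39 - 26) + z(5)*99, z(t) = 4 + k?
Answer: 1234 + 99*I*√3 ≈ 1234.0 + 171.47*I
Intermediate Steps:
k = I*√3 (k = √(-3) = I*√3 ≈ 1.732*I)
z(t) = 4 + I*√3
f = 825 (f = 720 + 105 = 825)
l = 409 + 99*I*√3 (l = (39 - 26) + (4 + I*√3)*99 = 13 + (396 + 99*I*√3) = 409 + 99*I*√3 ≈ 409.0 + 171.47*I)
f + l = 825 + (409 + 99*I*√3) = 1234 + 99*I*√3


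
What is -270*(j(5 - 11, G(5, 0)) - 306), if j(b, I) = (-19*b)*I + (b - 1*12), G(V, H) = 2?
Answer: 25920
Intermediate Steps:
j(b, I) = -12 + b - 19*I*b (j(b, I) = -19*I*b + (b - 12) = -19*I*b + (-12 + b) = -12 + b - 19*I*b)
-270*(j(5 - 11, G(5, 0)) - 306) = -270*((-12 + (5 - 11) - 19*2*(5 - 11)) - 306) = -270*((-12 - 6 - 19*2*(-6)) - 306) = -270*((-12 - 6 + 228) - 306) = -270*(210 - 306) = -270*(-96) = 25920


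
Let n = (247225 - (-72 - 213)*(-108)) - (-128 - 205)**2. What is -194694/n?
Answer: -97347/52778 ≈ -1.8445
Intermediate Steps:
n = 105556 (n = (247225 - (-285)*(-108)) - 1*(-333)**2 = (247225 - 1*30780) - 1*110889 = (247225 - 30780) - 110889 = 216445 - 110889 = 105556)
-194694/n = -194694/105556 = -194694*1/105556 = -97347/52778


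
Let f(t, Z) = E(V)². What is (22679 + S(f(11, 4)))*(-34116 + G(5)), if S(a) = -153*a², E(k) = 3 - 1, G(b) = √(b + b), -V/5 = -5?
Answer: -690200796 + 20231*√10 ≈ -6.9014e+8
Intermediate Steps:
V = 25 (V = -5*(-5) = 25)
G(b) = √2*√b (G(b) = √(2*b) = √2*√b)
E(k) = 2
f(t, Z) = 4 (f(t, Z) = 2² = 4)
(22679 + S(f(11, 4)))*(-34116 + G(5)) = (22679 - 153*4²)*(-34116 + √2*√5) = (22679 - 153*16)*(-34116 + √10) = (22679 - 2448)*(-34116 + √10) = 20231*(-34116 + √10) = -690200796 + 20231*√10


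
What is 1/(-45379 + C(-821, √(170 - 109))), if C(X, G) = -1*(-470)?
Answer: -1/44909 ≈ -2.2267e-5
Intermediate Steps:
C(X, G) = 470
1/(-45379 + C(-821, √(170 - 109))) = 1/(-45379 + 470) = 1/(-44909) = -1/44909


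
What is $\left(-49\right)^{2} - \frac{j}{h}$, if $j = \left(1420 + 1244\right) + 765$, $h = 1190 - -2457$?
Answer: $\frac{8753018}{3647} \approx 2400.1$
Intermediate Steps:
$h = 3647$ ($h = 1190 + 2457 = 3647$)
$j = 3429$ ($j = 2664 + 765 = 3429$)
$\left(-49\right)^{2} - \frac{j}{h} = \left(-49\right)^{2} - \frac{3429}{3647} = 2401 - 3429 \cdot \frac{1}{3647} = 2401 - \frac{3429}{3647} = \frac{8753018}{3647}$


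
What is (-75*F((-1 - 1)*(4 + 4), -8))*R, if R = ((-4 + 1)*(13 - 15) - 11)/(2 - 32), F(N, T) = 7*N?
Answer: 1400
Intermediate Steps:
R = ⅙ (R = (-3*(-2) - 11)/(-30) = (6 - 11)*(-1/30) = -5*(-1/30) = ⅙ ≈ 0.16667)
(-75*F((-1 - 1)*(4 + 4), -8))*R = -525*(-1 - 1)*(4 + 4)*(⅙) = -525*(-2*8)*(⅙) = -525*(-16)*(⅙) = -75*(-112)*(⅙) = 8400*(⅙) = 1400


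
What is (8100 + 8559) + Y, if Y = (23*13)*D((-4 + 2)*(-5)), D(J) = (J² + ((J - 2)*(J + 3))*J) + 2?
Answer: 358117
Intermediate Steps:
D(J) = 2 + J² + J*(-2 + J)*(3 + J) (D(J) = (J² + ((-2 + J)*(3 + J))*J) + 2 = (J² + J*(-2 + J)*(3 + J)) + 2 = 2 + J² + J*(-2 + J)*(3 + J))
Y = 341458 (Y = (23*13)*(2 + ((-4 + 2)*(-5))³ - 6*(-4 + 2)*(-5) + 2*((-4 + 2)*(-5))²) = 299*(2 + (-2*(-5))³ - (-12)*(-5) + 2*(-2*(-5))²) = 299*(2 + 10³ - 6*10 + 2*10²) = 299*(2 + 1000 - 60 + 2*100) = 299*(2 + 1000 - 60 + 200) = 299*1142 = 341458)
(8100 + 8559) + Y = (8100 + 8559) + 341458 = 16659 + 341458 = 358117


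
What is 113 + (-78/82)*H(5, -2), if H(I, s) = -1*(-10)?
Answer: 4243/41 ≈ 103.49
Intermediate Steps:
H(I, s) = 10
113 + (-78/82)*H(5, -2) = 113 - 78/82*10 = 113 - 78*1/82*10 = 113 - 39/41*10 = 113 - 390/41 = 4243/41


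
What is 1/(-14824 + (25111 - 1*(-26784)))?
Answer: 1/37071 ≈ 2.6975e-5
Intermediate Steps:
1/(-14824 + (25111 - 1*(-26784))) = 1/(-14824 + (25111 + 26784)) = 1/(-14824 + 51895) = 1/37071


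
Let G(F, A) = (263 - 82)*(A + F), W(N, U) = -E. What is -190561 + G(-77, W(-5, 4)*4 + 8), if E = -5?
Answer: -199430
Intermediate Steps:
W(N, U) = 5 (W(N, U) = -1*(-5) = 5)
G(F, A) = 181*A + 181*F (G(F, A) = 181*(A + F) = 181*A + 181*F)
-190561 + G(-77, W(-5, 4)*4 + 8) = -190561 + (181*(5*4 + 8) + 181*(-77)) = -190561 + (181*(20 + 8) - 13937) = -190561 + (181*28 - 13937) = -190561 + (5068 - 13937) = -190561 - 8869 = -199430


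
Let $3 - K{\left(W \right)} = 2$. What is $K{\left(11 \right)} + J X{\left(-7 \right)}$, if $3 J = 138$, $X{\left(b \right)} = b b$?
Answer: $2255$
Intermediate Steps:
$X{\left(b \right)} = b^{2}$
$K{\left(W \right)} = 1$ ($K{\left(W \right)} = 3 - 2 = 1$)
$J = 46$ ($J = \frac{1}{3} \cdot 138 = 46$)
$K{\left(11 \right)} + J X{\left(-7 \right)} = 1 + 46 \left(-7\right)^{2} = 1 + 46 \cdot 49 = 1 + 2254 = 2255$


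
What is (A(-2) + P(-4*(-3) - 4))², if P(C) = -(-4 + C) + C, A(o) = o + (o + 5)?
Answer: 25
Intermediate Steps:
A(o) = 5 + 2*o (A(o) = o + (5 + o) = 5 + 2*o)
P(C) = 4 (P(C) = (4 - C) + C = 4)
(A(-2) + P(-4*(-3) - 4))² = ((5 + 2*(-2)) + 4)² = ((5 - 4) + 4)² = (1 + 4)² = 5² = 25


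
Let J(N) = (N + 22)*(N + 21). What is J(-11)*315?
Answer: 34650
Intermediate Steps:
J(N) = (21 + N)*(22 + N) (J(N) = (22 + N)*(21 + N) = (21 + N)*(22 + N))
J(-11)*315 = (462 + (-11)² + 43*(-11))*315 = (462 + 121 - 473)*315 = 110*315 = 34650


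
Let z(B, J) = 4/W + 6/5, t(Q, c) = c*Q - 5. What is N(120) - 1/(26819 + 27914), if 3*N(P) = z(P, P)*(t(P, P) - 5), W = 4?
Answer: 1732737311/164199 ≈ 10553.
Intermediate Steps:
t(Q, c) = -5 + Q*c (t(Q, c) = Q*c - 5 = -5 + Q*c)
z(B, J) = 11/5 (z(B, J) = 4/4 + 6/5 = 4*(¼) + 6*(⅕) = 1 + 6/5 = 11/5)
N(P) = -22/3 + 11*P²/15 (N(P) = (11*((-5 + P*P) - 5)/5)/3 = (11*((-5 + P²) - 5)/5)/3 = (11*(-10 + P²)/5)/3 = (-22 + 11*P²/5)/3 = -22/3 + 11*P²/15)
N(120) - 1/(26819 + 27914) = (-22/3 + (11/15)*120²) - 1/(26819 + 27914) = (-22/3 + (11/15)*14400) - 1/54733 = (-22/3 + 10560) - 1*1/54733 = 31658/3 - 1/54733 = 1732737311/164199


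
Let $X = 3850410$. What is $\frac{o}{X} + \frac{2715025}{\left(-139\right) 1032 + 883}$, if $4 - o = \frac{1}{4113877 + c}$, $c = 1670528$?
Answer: $- \frac{12093986356766499703}{635050969698553650} \approx -19.044$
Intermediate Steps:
$o = \frac{23137619}{5784405}$ ($o = 4 - \frac{1}{4113877 + 1670528} = 4 - \frac{1}{5784405} = \frac{23137619}{5784405} \approx 4.0$)
$\frac{o}{X} + \frac{2715025}{\left(-139\right) 1032 + 883} = \frac{23137619}{5784405 \cdot 3850410} + \frac{2715025}{\left(-139\right) 1032 + 883} = \frac{23137619}{5784405} \cdot \frac{1}{3850410} + \frac{2715025}{-143448 + 883} = \frac{23137619}{22272330856050} + \frac{2715025}{-142565} = \frac{23137619}{22272330856050} + 2715025 \left(- \frac{1}{142565}\right) = \frac{23137619}{22272330856050} - \frac{543005}{28513} = - \frac{12093986356766499703}{635050969698553650}$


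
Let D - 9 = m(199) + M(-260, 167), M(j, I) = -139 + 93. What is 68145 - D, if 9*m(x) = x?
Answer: 613439/9 ≈ 68160.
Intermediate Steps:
m(x) = x/9
M(j, I) = -46
D = -134/9 (D = 9 + ((⅑)*199 - 46) = 9 + (199/9 - 46) = 9 - 215/9 = -134/9 ≈ -14.889)
68145 - D = 68145 - 1*(-134/9) = 68145 + 134/9 = 613439/9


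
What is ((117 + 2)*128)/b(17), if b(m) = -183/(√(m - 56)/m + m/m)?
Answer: -15232/183 - 896*I*√39/183 ≈ -83.235 - 30.577*I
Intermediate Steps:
b(m) = -183/(1 + √(-56 + m)/m) (b(m) = -183/(√(-56 + m)/m + 1) = -183/(1 + √(-56 + m)/m))
((117 + 2)*128)/b(17) = ((117 + 2)*128)/((-183*17/(17 + √(-56 + 17)))) = (119*128)/((-183*17/(17 + √(-39)))) = 15232/((-183*17/(17 + I*√39))) = 15232/((-3111/(17 + I*√39))) = 15232*(-1/183 - I*√39/3111) = -15232/183 - 896*I*√39/183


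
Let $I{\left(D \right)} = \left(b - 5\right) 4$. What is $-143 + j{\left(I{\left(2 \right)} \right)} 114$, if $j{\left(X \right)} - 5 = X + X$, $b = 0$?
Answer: $-4133$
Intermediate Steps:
$I{\left(D \right)} = -20$ ($I{\left(D \right)} = \left(0 - 5\right) 4 = \left(-5\right) 4 = -20$)
$j{\left(X \right)} = 5 + 2 X$ ($j{\left(X \right)} = 5 + \left(X + X\right) = 5 + 2 X$)
$-143 + j{\left(I{\left(2 \right)} \right)} 114 = -143 + \left(5 + 2 \left(-20\right)\right) 114 = -143 + \left(5 - 40\right) 114 = -143 - 3990 = -4133$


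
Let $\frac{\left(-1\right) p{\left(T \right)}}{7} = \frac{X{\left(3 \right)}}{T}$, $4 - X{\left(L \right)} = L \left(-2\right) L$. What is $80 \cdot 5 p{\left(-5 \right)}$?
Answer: $12320$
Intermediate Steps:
$X{\left(L \right)} = 4 + 2 L^{2}$ ($X{\left(L \right)} = 4 - L \left(-2\right) L = 4 - - 2 L L = 4 - - 2 L^{2} = 4 + 2 L^{2}$)
$p{\left(T \right)} = - \frac{154}{T}$ ($p{\left(T \right)} = - 7 \frac{4 + 2 \cdot 3^{2}}{T} = - 7 \frac{4 + 2 \cdot 9}{T} = - 7 \frac{4 + 18}{T} = - 7 \frac{22}{T} = - \frac{154}{T}$)
$80 \cdot 5 p{\left(-5 \right)} = 80 \cdot 5 \left(- \frac{154}{-5}\right) = 400 \left(\left(-154\right) \left(- \frac{1}{5}\right)\right) = 400 \cdot \frac{154}{5} = 12320$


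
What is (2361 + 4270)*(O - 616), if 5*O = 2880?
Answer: -265240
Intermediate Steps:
O = 576 (O = (1/5)*2880 = 576)
(2361 + 4270)*(O - 616) = (2361 + 4270)*(576 - 616) = 6631*(-40) = -265240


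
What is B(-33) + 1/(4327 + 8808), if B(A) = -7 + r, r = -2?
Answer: -118214/13135 ≈ -8.9999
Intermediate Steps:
B(A) = -9 (B(A) = -7 - 2 = -9)
B(-33) + 1/(4327 + 8808) = -9 + 1/(4327 + 8808) = -9 + 1/13135 = -118214/13135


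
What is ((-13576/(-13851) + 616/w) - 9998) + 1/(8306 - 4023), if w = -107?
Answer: -63494126385953/6347650131 ≈ -10003.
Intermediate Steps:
((-13576/(-13851) + 616/w) - 9998) + 1/(8306 - 4023) = ((-13576/(-13851) + 616/(-107)) - 9998) + 1/(8306 - 4023) = ((-13576*(-1/13851) + 616*(-1/107)) - 9998) + 1/4283 = ((13576/13851 - 616/107) - 9998) + 1/4283 = (-7079584/1482057 - 9998) + 1/4283 = -14824685470/1482057 + 1/4283 = -63494126385953/6347650131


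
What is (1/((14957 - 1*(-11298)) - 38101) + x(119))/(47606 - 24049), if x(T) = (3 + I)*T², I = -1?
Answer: 335502411/279056222 ≈ 1.2023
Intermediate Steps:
x(T) = 2*T² (x(T) = (3 - 1)*T² = 2*T²)
(1/((14957 - 1*(-11298)) - 38101) + x(119))/(47606 - 24049) = (1/((14957 - 1*(-11298)) - 38101) + 2*119²)/(47606 - 24049) = (1/((14957 + 11298) - 38101) + 2*14161)/23557 = (1/(26255 - 38101) + 28322)*(1/23557) = (1/(-11846) + 28322)*(1/23557) = (-1/11846 + 28322)*(1/23557) = (335502411/11846)*(1/23557) = 335502411/279056222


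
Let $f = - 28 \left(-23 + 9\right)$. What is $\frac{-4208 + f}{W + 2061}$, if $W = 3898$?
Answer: $- \frac{3816}{5959} \approx -0.64038$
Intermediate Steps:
$f = 392$ ($f = \left(-28\right) \left(-14\right) = 392$)
$\frac{-4208 + f}{W + 2061} = \frac{-4208 + 392}{3898 + 2061} = - \frac{3816}{5959}$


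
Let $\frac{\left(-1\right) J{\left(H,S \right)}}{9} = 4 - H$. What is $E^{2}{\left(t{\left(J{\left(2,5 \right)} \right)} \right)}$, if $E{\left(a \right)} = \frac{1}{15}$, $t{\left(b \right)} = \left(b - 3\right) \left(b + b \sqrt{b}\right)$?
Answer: $\frac{1}{225} \approx 0.0044444$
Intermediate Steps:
$J{\left(H,S \right)} = -36 + 9 H$ ($J{\left(H,S \right)} = - 9 \left(4 - H\right) = -36 + 9 H$)
$t{\left(b \right)} = \left(-3 + b\right) \left(b + b^{\frac{3}{2}}\right)$
$E{\left(a \right)} = \frac{1}{15}$
$E^{2}{\left(t{\left(J{\left(2,5 \right)} \right)} \right)} = \left(\frac{1}{15}\right)^{2} = \frac{1}{225}$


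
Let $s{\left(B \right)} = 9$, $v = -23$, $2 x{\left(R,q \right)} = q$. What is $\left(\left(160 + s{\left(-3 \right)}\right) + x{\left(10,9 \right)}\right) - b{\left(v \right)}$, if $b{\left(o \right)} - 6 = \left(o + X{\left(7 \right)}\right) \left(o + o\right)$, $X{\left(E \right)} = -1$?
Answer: $- \frac{1873}{2} \approx -936.5$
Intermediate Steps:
$x{\left(R,q \right)} = \frac{q}{2}$
$b{\left(o \right)} = 6 + 2 o \left(-1 + o\right)$ ($b{\left(o \right)} = 6 + \left(o - 1\right) \left(o + o\right) = 6 + \left(-1 + o\right) 2 o = 6 + 2 o \left(-1 + o\right)$)
$\left(\left(160 + s{\left(-3 \right)}\right) + x{\left(10,9 \right)}\right) - b{\left(v \right)} = \left(\left(160 + 9\right) + \frac{1}{2} \cdot 9\right) - \left(6 - -46 + 2 \left(-23\right)^{2}\right) = \left(169 + \frac{9}{2}\right) - \left(6 + 46 + 2 \cdot 529\right) = \frac{347}{2} - \left(6 + 46 + 1058\right) = \frac{347}{2} - 1110 = - \frac{1873}{2}$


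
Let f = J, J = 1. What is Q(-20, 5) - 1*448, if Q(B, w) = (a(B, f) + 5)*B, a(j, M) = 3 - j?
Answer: -1008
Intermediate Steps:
f = 1
Q(B, w) = B*(8 - B) (Q(B, w) = ((3 - B) + 5)*B = (8 - B)*B = B*(8 - B))
Q(-20, 5) - 1*448 = -20*(8 - 1*(-20)) - 1*448 = -20*(8 + 20) - 448 = -20*28 - 448 = -560 - 448 = -1008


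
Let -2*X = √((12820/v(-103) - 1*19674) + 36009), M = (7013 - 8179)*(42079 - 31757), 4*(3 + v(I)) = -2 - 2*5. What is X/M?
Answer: √127785/72212712 ≈ 4.9502e-6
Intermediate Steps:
v(I) = -6 (v(I) = -3 + (-2 - 2*5)/4 = -3 + (-2 - 10)/4 = -3 + (¼)*(-12) = -3 - 3 = -6)
M = -12035452 (M = -1166*10322 = -12035452)
X = -√127785/6 (X = -√((12820/(-6) - 1*19674) + 36009)/2 = -√((12820*(-⅙) - 19674) + 36009)/2 = -√((-6410/3 - 19674) + 36009)/2 = -√(-65432/3 + 36009)/2 = -√127785/6 ≈ -59.578)
X/M = -√127785/6/(-12035452) = -√127785/6*(-1/12035452) = √127785/72212712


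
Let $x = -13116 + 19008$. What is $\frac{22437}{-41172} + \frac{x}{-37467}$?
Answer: $- \frac{120359167}{171399036} \approx -0.70222$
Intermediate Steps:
$x = 5892$
$\frac{22437}{-41172} + \frac{x}{-37467} = \frac{22437}{-41172} + \frac{5892}{-37467} = 22437 \left(- \frac{1}{41172}\right) + 5892 \left(- \frac{1}{37467}\right) = - \frac{7479}{13724} - \frac{1964}{12489} = - \frac{120359167}{171399036}$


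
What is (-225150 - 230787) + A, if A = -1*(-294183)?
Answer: -161754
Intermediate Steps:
A = 294183
(-225150 - 230787) + A = (-225150 - 230787) + 294183 = -455937 + 294183 = -161754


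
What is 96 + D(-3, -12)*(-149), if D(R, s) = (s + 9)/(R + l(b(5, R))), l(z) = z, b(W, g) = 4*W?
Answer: 2079/17 ≈ 122.29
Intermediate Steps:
D(R, s) = (9 + s)/(20 + R) (D(R, s) = (s + 9)/(R + 4*5) = (9 + s)/(R + 20) = (9 + s)/(20 + R))
96 + D(-3, -12)*(-149) = 96 + ((9 - 12)/(20 - 3))*(-149) = 96 + (-3/17)*(-149) = 96 + ((1/17)*(-3))*(-149) = 96 - 3/17*(-149) = 96 + 447/17 = 2079/17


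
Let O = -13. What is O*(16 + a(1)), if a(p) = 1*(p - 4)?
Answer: -169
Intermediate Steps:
a(p) = -4 + p (a(p) = 1*(-4 + p) = -4 + p)
O*(16 + a(1)) = -13*(16 + (-4 + 1)) = -13*(16 - 3) = -13*13 = -169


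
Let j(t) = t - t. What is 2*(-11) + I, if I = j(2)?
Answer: -22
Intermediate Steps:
j(t) = 0
I = 0
2*(-11) + I = 2*(-11) + 0 = -22 + 0 = -22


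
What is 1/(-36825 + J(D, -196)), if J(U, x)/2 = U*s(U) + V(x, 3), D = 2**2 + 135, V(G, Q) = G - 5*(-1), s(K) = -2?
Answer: -1/37763 ≈ -2.6481e-5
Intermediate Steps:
V(G, Q) = 5 + G (V(G, Q) = G + 5 = 5 + G)
D = 139 (D = 4 + 135 = 139)
J(U, x) = 10 - 4*U + 2*x (J(U, x) = 2*(U*(-2) + (5 + x)) = 2*(-2*U + (5 + x)) = 2*(5 + x - 2*U) = 10 - 4*U + 2*x)
1/(-36825 + J(D, -196)) = 1/(-36825 + (10 - 4*139 + 2*(-196))) = 1/(-36825 + (10 - 556 - 392)) = 1/(-36825 - 938) = 1/(-37763) = -1/37763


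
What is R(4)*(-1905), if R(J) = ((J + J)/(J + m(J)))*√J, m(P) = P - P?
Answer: -7620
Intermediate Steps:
m(P) = 0
R(J) = 2*√J (R(J) = ((J + J)/(J + 0))*√J = ((2*J)/J)*√J = 2*√J)
R(4)*(-1905) = (2*√4)*(-1905) = (2*2)*(-1905) = 4*(-1905) = -7620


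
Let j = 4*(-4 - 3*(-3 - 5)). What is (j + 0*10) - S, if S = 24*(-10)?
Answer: 320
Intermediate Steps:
j = 80 (j = 4*(-4 - 3*(-8)) = 4*(-4 + 24) = 4*20 = 80)
S = -240
(j + 0*10) - S = (80 + 0*10) - 1*(-240) = (80 + 0) + 240 = 80 + 240 = 320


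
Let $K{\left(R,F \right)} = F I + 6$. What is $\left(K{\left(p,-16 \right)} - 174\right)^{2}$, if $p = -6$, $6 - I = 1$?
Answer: $61504$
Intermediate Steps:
$I = 5$ ($I = 6 - 1 = 5$)
$K{\left(R,F \right)} = 6 + 5 F$ ($K{\left(R,F \right)} = F 5 + 6 = 5 F + 6 = 6 + 5 F$)
$\left(K{\left(p,-16 \right)} - 174\right)^{2} = \left(\left(6 + 5 \left(-16\right)\right) - 174\right)^{2} = \left(\left(6 - 80\right) - 174\right)^{2} = \left(-74 - 174\right)^{2} = \left(-248\right)^{2} = 61504$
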